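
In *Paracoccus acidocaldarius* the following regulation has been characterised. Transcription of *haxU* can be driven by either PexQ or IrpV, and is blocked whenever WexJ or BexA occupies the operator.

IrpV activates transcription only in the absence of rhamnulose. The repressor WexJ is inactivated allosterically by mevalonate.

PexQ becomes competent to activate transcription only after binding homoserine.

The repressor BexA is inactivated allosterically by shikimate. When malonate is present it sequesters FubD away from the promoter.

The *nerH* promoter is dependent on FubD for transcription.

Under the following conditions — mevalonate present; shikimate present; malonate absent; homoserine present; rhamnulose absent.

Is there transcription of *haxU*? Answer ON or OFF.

ON

Mevalonate is present, so WexJ is inactive.
Homoserine is present, so PexQ is active.
Rhamnulose is absent, so IrpV is active.
Shikimate is present, so BexA is inactive.
Activator PexQ is present, so *haxU* is transcribed.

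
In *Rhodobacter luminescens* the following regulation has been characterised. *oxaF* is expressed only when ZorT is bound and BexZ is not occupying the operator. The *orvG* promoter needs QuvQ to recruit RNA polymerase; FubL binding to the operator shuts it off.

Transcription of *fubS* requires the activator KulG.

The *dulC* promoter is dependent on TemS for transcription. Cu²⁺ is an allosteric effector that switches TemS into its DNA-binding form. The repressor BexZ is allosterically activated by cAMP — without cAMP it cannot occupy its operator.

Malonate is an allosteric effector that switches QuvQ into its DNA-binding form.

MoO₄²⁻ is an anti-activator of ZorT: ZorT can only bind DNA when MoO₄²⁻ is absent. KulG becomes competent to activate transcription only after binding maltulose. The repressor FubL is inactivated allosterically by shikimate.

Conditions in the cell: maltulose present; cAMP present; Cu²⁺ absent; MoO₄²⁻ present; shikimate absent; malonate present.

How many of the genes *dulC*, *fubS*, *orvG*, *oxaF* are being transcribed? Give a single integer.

Cu²⁺ is absent, so TemS is inactive.
Required activator TemS is absent, so *dulC* is not transcribed.
→ *dulC* is OFF.
Maltulose is present, so KulG is active.
No repressor is bound and KulG is active, so *fubS* is transcribed.
→ *fubS* is ON.
Malonate is present, so QuvQ is active.
Shikimate is absent, so FubL is active.
With repressor FubL bound, *orvG* is not transcribed.
→ *orvG* is OFF.
cAMP is present, so BexZ is active.
MoO₄²⁻ is present, so ZorT is inactive.
With repressor BexZ bound, *oxaF* is not transcribed.
→ *oxaF* is OFF.
1 of the 4 genes is transcribed.

1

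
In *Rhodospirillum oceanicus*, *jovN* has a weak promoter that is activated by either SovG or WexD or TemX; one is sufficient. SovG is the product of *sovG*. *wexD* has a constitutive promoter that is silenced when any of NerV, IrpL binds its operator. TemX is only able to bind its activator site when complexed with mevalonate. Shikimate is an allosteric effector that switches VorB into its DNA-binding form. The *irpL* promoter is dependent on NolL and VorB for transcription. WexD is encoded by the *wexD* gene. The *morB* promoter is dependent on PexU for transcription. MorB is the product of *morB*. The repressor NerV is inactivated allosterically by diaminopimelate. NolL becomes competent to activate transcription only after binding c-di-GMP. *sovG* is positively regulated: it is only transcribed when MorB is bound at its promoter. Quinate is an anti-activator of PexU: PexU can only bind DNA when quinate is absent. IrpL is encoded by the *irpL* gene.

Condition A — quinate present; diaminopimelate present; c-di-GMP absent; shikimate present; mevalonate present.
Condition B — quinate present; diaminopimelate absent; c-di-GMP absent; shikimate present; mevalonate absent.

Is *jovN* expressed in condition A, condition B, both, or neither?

Condition A:
Quinate is present, so PexU is inactive.
Required activator PexU is absent, so *morB* is not transcribed.
So MorB is not produced.
Required activator MorB is absent, so *sovG* is not transcribed.
So SovG is not produced.
Diaminopimelate is present, so NerV is inactive.
c-di-GMP is absent, so NolL is inactive.
Shikimate is present, so VorB is active.
Required activator NolL is absent, so *irpL* is not transcribed.
So IrpL is not produced.
With no repressor bound, *wexD* is transcribed.
So WexD is produced and active.
Mevalonate is present, so TemX is active.
Activator WexD is present, so *jovN* is transcribed.
→ *jovN* is ON in A.
Condition B:
Quinate is present, so PexU is inactive.
Required activator PexU is absent, so *morB* is not transcribed.
So MorB is not produced.
Required activator MorB is absent, so *sovG* is not transcribed.
So SovG is not produced.
Diaminopimelate is absent, so NerV is active.
c-di-GMP is absent, so NolL is inactive.
Shikimate is present, so VorB is active.
Required activator NolL is absent, so *irpL* is not transcribed.
So IrpL is not produced.
With repressor NerV bound, *wexD* is not transcribed.
So WexD is not produced.
Mevalonate is absent, so TemX is inactive.
No activator is available at the *jovN* promoter, so *jovN* is not transcribed.
→ *jovN* is OFF in B.

A only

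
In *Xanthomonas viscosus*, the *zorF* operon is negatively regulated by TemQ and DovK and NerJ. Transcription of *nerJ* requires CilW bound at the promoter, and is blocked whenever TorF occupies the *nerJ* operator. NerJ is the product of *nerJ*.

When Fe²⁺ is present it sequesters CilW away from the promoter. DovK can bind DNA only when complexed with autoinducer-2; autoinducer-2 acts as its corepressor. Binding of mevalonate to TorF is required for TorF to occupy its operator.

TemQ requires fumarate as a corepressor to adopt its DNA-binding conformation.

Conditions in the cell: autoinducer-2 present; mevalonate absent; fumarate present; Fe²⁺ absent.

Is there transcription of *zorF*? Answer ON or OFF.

OFF

Fumarate is present, so TemQ is active.
Autoinducer-2 is present, so DovK is active.
Mevalonate is absent, so TorF is inactive.
Fe²⁺ is absent, so CilW is active.
No repressor is bound and CilW is active, so *nerJ* is transcribed.
So NerJ is produced and active.
With repressor TemQ bound, *zorF* is not transcribed.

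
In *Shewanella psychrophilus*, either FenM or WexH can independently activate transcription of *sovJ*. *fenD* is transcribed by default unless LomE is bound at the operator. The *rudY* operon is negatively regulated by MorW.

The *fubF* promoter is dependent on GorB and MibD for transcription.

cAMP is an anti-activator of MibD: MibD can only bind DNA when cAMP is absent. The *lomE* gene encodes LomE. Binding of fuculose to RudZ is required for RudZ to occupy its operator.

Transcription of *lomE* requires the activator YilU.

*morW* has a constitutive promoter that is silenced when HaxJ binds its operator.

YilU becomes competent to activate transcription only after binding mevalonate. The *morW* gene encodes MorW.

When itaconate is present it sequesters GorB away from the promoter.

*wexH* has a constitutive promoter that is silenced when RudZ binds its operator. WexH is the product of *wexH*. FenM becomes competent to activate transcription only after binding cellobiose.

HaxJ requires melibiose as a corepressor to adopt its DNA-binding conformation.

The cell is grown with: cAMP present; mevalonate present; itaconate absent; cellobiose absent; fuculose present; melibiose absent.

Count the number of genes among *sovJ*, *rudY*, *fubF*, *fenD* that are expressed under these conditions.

Cellobiose is absent, so FenM is inactive.
Fuculose is present, so RudZ is active.
With repressor RudZ bound, *wexH* is not transcribed.
So WexH is not produced.
No activator is available at the *sovJ* promoter, so *sovJ* is not transcribed.
→ *sovJ* is OFF.
Melibiose is absent, so HaxJ is inactive.
With no repressor bound, *morW* is transcribed.
So MorW is produced and active.
With repressor MorW bound, *rudY* is not transcribed.
→ *rudY* is OFF.
Itaconate is absent, so GorB is active.
cAMP is present, so MibD is inactive.
Required activator MibD is absent, so *fubF* is not transcribed.
→ *fubF* is OFF.
Mevalonate is present, so YilU is active.
No repressor is bound and YilU is active, so *lomE* is transcribed.
So LomE is produced and active.
With repressor LomE bound, *fenD* is not transcribed.
→ *fenD* is OFF.
0 of the 4 genes are transcribed.

0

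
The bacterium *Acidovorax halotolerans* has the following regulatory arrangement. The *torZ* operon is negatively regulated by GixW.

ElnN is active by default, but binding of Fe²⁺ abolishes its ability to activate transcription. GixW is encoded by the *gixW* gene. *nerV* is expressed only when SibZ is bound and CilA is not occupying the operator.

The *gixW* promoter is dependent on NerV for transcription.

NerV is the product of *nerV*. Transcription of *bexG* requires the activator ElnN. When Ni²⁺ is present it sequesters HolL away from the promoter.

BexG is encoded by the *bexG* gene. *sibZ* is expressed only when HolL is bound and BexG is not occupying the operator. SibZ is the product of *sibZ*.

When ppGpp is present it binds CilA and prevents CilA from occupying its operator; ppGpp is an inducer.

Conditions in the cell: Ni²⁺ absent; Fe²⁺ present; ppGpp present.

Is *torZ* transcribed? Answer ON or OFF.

Fe²⁺ is present, so ElnN is inactive.
Required activator ElnN is absent, so *bexG* is not transcribed.
So BexG is not produced.
Ni²⁺ is absent, so HolL is active.
No repressor is bound and HolL is active, so *sibZ* is transcribed.
So SibZ is produced and active.
ppGpp is present, so CilA is inactive.
No repressor is bound and SibZ is active, so *nerV* is transcribed.
So NerV is produced and active.
No repressor is bound and NerV is active, so *gixW* is transcribed.
So GixW is produced and active.
With repressor GixW bound, *torZ* is not transcribed.

OFF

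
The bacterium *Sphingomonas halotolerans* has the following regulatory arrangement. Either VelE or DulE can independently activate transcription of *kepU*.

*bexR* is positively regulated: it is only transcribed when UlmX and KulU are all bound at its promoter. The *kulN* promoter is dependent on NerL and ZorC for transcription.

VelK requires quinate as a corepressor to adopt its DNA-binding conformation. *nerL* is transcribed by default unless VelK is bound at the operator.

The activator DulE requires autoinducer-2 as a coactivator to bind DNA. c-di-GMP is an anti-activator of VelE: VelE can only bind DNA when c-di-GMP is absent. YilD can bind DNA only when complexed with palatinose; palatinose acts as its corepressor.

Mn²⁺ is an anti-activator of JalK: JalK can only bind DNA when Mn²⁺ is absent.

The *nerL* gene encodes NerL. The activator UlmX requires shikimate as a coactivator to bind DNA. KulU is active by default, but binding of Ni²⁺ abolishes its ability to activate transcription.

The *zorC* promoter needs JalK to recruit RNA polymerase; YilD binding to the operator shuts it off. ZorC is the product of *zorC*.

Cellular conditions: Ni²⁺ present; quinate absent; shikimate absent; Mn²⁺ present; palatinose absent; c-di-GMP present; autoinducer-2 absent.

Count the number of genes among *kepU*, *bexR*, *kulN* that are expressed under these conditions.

0

c-di-GMP is present, so VelE is inactive.
Autoinducer-2 is absent, so DulE is inactive.
No activator is available at the *kepU* promoter, so *kepU* is not transcribed.
→ *kepU* is OFF.
Shikimate is absent, so UlmX is inactive.
Ni²⁺ is present, so KulU is inactive.
Required activator UlmX is absent, so *bexR* is not transcribed.
→ *bexR* is OFF.
Quinate is absent, so VelK is inactive.
With no repressor bound, *nerL* is transcribed.
So NerL is produced and active.
Palatinose is absent, so YilD is inactive.
Mn²⁺ is present, so JalK is inactive.
Required activator JalK is absent, so *zorC* is not transcribed.
So ZorC is not produced.
Required activator ZorC is absent, so *kulN* is not transcribed.
→ *kulN* is OFF.
0 of the 3 genes are transcribed.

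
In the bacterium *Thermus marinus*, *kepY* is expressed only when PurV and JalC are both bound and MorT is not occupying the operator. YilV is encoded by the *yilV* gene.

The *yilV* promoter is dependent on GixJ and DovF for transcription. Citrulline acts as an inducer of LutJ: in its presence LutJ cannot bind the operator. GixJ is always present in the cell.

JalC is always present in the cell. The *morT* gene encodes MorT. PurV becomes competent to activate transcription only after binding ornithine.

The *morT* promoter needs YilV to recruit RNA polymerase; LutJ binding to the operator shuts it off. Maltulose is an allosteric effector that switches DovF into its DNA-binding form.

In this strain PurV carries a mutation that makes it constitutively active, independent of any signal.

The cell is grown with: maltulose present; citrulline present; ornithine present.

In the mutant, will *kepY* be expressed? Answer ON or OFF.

PurV is constitutively active in this strain.
Citrulline is present, so LutJ is inactive.
GixJ is produced constitutively and is active.
Maltulose is present, so DovF is active.
No repressor is bound and GixJ and DovF are active, so *yilV* is transcribed.
So YilV is produced and active.
No repressor is bound and YilV is active, so *morT* is transcribed.
So MorT is produced and active.
JalC is produced constitutively and is active.
With repressor MorT bound, *kepY* is not transcribed.

OFF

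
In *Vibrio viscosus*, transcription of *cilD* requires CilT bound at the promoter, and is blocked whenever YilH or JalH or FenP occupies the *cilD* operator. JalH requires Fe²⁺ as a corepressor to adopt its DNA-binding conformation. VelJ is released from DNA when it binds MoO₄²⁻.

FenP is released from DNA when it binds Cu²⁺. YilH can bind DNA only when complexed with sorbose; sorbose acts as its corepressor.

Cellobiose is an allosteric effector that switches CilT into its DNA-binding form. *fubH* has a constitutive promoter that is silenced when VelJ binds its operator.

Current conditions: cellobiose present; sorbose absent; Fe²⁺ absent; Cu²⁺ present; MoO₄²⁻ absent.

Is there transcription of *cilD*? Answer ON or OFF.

ON

Sorbose is absent, so YilH is inactive.
Fe²⁺ is absent, so JalH is inactive.
Cu²⁺ is present, so FenP is inactive.
Cellobiose is present, so CilT is active.
No repressor is bound and CilT is active, so *cilD* is transcribed.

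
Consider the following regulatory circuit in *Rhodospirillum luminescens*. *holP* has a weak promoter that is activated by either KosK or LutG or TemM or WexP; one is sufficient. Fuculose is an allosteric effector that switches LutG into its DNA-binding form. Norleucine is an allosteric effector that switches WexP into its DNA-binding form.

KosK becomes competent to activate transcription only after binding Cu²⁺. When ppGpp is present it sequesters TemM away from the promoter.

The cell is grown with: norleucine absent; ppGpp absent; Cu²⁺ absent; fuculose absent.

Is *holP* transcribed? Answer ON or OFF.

Cu²⁺ is absent, so KosK is inactive.
Fuculose is absent, so LutG is inactive.
ppGpp is absent, so TemM is active.
Norleucine is absent, so WexP is inactive.
Activator TemM is present, so *holP* is transcribed.

ON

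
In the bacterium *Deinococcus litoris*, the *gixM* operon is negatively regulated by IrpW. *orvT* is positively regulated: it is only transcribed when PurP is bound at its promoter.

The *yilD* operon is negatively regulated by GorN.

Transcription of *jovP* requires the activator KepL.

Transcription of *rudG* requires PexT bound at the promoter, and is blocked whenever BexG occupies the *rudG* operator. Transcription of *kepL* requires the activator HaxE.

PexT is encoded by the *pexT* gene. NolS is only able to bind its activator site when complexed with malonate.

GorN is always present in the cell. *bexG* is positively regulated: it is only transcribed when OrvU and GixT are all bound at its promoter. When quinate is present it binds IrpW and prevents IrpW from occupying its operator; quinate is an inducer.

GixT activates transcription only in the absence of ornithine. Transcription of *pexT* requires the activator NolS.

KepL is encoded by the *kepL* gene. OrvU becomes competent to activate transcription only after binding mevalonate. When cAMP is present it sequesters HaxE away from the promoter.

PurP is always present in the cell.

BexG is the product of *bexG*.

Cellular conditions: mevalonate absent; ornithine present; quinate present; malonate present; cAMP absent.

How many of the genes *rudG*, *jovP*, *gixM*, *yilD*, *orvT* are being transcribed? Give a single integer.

Mevalonate is absent, so OrvU is inactive.
Ornithine is present, so GixT is inactive.
Required activator OrvU is absent, so *bexG* is not transcribed.
So BexG is not produced.
Malonate is present, so NolS is active.
No repressor is bound and NolS is active, so *pexT* is transcribed.
So PexT is produced and active.
No repressor is bound and PexT is active, so *rudG* is transcribed.
→ *rudG* is ON.
cAMP is absent, so HaxE is active.
No repressor is bound and HaxE is active, so *kepL* is transcribed.
So KepL is produced and active.
No repressor is bound and KepL is active, so *jovP* is transcribed.
→ *jovP* is ON.
Quinate is present, so IrpW is inactive.
With no repressor bound, *gixM* is transcribed.
→ *gixM* is ON.
GorN is produced constitutively and is active.
With repressor GorN bound, *yilD* is not transcribed.
→ *yilD* is OFF.
PurP is produced constitutively and is active.
No repressor is bound and PurP is active, so *orvT* is transcribed.
→ *orvT* is ON.
4 of the 5 genes are transcribed.

4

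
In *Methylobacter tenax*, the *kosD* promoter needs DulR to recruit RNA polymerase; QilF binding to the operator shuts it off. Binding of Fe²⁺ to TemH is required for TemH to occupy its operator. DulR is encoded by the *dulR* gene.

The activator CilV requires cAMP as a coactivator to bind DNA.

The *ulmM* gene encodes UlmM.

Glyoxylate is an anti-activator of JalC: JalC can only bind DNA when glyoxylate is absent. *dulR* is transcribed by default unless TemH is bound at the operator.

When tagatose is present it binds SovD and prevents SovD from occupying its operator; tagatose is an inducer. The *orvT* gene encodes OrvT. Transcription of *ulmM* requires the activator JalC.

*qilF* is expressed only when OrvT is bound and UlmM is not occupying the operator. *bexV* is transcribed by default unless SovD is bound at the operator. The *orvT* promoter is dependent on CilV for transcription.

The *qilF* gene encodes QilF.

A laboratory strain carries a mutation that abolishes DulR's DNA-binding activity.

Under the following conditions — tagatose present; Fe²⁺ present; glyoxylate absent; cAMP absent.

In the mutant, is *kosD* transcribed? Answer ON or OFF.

OFF

Glyoxylate is absent, so JalC is active.
No repressor is bound and JalC is active, so *ulmM* is transcribed.
So UlmM is produced and active.
cAMP is absent, so CilV is inactive.
Required activator CilV is absent, so *orvT* is not transcribed.
So OrvT is not produced.
With repressor UlmM bound, *qilF* is not transcribed.
So QilF is not produced.
DulR is non-functional in this strain, so it has no effect.
Required activator DulR is absent, so *kosD* is not transcribed.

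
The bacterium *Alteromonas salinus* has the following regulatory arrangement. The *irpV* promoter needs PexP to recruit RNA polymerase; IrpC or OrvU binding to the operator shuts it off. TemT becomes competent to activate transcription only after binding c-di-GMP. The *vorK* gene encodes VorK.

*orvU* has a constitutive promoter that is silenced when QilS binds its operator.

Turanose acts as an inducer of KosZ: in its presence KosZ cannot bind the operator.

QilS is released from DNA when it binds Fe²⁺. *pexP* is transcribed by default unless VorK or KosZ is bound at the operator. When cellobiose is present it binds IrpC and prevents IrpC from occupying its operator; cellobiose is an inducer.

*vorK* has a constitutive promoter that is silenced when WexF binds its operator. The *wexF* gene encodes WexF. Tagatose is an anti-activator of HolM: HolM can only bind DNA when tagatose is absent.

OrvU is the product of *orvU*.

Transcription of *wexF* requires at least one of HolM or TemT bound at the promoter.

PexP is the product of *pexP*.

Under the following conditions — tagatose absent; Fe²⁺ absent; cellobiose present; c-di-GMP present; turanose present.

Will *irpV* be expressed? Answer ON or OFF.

Cellobiose is present, so IrpC is inactive.
Tagatose is absent, so HolM is active.
c-di-GMP is present, so TemT is active.
Activator HolM is present, so *wexF* is transcribed.
So WexF is produced and active.
With repressor WexF bound, *vorK* is not transcribed.
So VorK is not produced.
Turanose is present, so KosZ is inactive.
With no repressor bound, *pexP* is transcribed.
So PexP is produced and active.
Fe²⁺ is absent, so QilS is active.
With repressor QilS bound, *orvU* is not transcribed.
So OrvU is not produced.
No repressor is bound and PexP is active, so *irpV* is transcribed.

ON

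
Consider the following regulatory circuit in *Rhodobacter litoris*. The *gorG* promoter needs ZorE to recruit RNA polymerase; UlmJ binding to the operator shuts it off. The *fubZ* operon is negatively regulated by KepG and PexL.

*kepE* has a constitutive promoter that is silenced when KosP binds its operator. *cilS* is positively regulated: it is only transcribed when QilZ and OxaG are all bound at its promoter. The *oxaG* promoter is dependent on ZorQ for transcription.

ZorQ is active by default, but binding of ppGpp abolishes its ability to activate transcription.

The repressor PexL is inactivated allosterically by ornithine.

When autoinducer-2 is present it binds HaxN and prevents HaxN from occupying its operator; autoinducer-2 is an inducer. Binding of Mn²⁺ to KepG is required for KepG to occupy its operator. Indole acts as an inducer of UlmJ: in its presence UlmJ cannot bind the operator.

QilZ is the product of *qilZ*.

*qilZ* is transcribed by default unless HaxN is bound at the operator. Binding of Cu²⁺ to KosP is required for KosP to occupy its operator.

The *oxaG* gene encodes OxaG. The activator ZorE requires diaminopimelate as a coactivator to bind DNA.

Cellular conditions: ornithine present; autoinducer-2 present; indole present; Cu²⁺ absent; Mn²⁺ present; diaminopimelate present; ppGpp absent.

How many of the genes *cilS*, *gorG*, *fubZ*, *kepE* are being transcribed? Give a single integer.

3

Autoinducer-2 is present, so HaxN is inactive.
With no repressor bound, *qilZ* is transcribed.
So QilZ is produced and active.
ppGpp is absent, so ZorQ is active.
No repressor is bound and ZorQ is active, so *oxaG* is transcribed.
So OxaG is produced and active.
No repressor is bound and QilZ and OxaG are active, so *cilS* is transcribed.
→ *cilS* is ON.
Indole is present, so UlmJ is inactive.
Diaminopimelate is present, so ZorE is active.
No repressor is bound and ZorE is active, so *gorG* is transcribed.
→ *gorG* is ON.
Mn²⁺ is present, so KepG is active.
Ornithine is present, so PexL is inactive.
With repressor KepG bound, *fubZ* is not transcribed.
→ *fubZ* is OFF.
Cu²⁺ is absent, so KosP is inactive.
With no repressor bound, *kepE* is transcribed.
→ *kepE* is ON.
3 of the 4 genes are transcribed.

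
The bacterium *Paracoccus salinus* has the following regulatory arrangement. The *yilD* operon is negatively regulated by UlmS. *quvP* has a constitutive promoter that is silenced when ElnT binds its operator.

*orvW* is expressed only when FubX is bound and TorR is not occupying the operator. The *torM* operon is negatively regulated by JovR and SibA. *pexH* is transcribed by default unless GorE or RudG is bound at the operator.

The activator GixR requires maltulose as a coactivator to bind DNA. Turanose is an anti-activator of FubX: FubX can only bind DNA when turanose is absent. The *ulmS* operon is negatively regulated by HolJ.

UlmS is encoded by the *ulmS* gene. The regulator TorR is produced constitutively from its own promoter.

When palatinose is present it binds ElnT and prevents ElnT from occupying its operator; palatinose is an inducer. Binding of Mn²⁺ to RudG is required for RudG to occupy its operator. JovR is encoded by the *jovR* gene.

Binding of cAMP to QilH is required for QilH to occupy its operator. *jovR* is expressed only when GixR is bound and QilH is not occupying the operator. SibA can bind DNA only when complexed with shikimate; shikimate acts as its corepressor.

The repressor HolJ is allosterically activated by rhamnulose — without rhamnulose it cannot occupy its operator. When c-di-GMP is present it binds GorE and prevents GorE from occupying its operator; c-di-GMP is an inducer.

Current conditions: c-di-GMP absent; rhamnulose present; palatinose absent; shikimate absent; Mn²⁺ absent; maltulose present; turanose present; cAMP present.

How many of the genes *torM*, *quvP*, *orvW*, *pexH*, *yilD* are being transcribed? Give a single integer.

Maltulose is present, so GixR is active.
cAMP is present, so QilH is active.
With repressor QilH bound, *jovR* is not transcribed.
So JovR is not produced.
Shikimate is absent, so SibA is inactive.
With no repressor bound, *torM* is transcribed.
→ *torM* is ON.
Palatinose is absent, so ElnT is active.
With repressor ElnT bound, *quvP* is not transcribed.
→ *quvP* is OFF.
TorR is produced constitutively and is active.
Turanose is present, so FubX is inactive.
With repressor TorR bound, *orvW* is not transcribed.
→ *orvW* is OFF.
c-di-GMP is absent, so GorE is active.
Mn²⁺ is absent, so RudG is inactive.
With repressor GorE bound, *pexH* is not transcribed.
→ *pexH* is OFF.
Rhamnulose is present, so HolJ is active.
With repressor HolJ bound, *ulmS* is not transcribed.
So UlmS is not produced.
With no repressor bound, *yilD* is transcribed.
→ *yilD* is ON.
2 of the 5 genes are transcribed.

2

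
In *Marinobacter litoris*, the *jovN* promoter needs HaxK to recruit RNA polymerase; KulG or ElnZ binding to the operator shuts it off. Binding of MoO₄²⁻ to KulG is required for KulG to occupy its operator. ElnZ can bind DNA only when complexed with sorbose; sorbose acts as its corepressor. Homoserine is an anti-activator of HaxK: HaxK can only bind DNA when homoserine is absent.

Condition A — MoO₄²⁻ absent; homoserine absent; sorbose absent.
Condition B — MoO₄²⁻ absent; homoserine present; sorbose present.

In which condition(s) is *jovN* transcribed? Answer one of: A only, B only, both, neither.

Condition A:
MoO₄²⁻ is absent, so KulG is inactive.
Homoserine is absent, so HaxK is active.
Sorbose is absent, so ElnZ is inactive.
No repressor is bound and HaxK is active, so *jovN* is transcribed.
→ *jovN* is ON in A.
Condition B:
MoO₄²⁻ is absent, so KulG is inactive.
Homoserine is present, so HaxK is inactive.
Sorbose is present, so ElnZ is active.
With repressor ElnZ bound, *jovN* is not transcribed.
→ *jovN* is OFF in B.

A only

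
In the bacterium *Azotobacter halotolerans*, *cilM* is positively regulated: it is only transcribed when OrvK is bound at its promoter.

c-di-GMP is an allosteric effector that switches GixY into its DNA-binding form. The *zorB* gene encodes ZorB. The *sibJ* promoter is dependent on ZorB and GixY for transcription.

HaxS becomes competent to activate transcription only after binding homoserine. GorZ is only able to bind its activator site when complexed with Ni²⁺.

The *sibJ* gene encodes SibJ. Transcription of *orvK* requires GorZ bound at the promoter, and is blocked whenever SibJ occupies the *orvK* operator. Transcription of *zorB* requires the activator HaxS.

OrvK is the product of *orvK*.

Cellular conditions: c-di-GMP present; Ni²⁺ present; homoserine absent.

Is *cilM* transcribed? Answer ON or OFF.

Homoserine is absent, so HaxS is inactive.
Required activator HaxS is absent, so *zorB* is not transcribed.
So ZorB is not produced.
c-di-GMP is present, so GixY is active.
Required activator ZorB is absent, so *sibJ* is not transcribed.
So SibJ is not produced.
Ni²⁺ is present, so GorZ is active.
No repressor is bound and GorZ is active, so *orvK* is transcribed.
So OrvK is produced and active.
No repressor is bound and OrvK is active, so *cilM* is transcribed.

ON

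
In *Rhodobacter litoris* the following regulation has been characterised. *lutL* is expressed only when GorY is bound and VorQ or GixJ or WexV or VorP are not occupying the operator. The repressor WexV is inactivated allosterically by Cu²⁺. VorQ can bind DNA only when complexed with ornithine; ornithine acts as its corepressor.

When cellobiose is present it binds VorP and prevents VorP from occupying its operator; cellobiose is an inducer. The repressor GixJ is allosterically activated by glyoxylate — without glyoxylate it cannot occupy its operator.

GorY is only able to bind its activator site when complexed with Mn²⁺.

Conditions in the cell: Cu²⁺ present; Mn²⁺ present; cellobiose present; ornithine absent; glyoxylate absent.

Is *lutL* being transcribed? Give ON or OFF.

Ornithine is absent, so VorQ is inactive.
Glyoxylate is absent, so GixJ is inactive.
Cu²⁺ is present, so WexV is inactive.
Cellobiose is present, so VorP is inactive.
Mn²⁺ is present, so GorY is active.
No repressor is bound and GorY is active, so *lutL* is transcribed.

ON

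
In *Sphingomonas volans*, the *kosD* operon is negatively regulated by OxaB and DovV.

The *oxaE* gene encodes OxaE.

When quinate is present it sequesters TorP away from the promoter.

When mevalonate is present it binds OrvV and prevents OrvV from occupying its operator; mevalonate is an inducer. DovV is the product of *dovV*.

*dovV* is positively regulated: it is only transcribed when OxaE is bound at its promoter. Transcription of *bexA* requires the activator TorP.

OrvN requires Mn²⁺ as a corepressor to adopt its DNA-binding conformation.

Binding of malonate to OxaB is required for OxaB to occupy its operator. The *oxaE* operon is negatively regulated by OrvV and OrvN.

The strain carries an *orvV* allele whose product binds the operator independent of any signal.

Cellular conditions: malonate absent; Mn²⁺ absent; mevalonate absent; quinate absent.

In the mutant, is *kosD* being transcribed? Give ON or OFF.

ON

Malonate is absent, so OxaB is inactive.
OrvV is constitutively active in this strain.
Mn²⁺ is absent, so OrvN is inactive.
With repressor OrvV bound, *oxaE* is not transcribed.
So OxaE is not produced.
Required activator OxaE is absent, so *dovV* is not transcribed.
So DovV is not produced.
With no repressor bound, *kosD* is transcribed.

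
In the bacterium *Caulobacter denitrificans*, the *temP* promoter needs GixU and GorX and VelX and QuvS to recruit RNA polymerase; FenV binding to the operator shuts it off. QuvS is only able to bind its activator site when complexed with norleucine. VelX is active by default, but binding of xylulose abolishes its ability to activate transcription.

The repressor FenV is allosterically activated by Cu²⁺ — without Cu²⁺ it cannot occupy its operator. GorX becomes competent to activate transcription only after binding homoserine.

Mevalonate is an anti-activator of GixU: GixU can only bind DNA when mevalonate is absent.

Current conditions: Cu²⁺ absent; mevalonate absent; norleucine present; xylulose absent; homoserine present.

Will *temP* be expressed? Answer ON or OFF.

ON

Mevalonate is absent, so GixU is active.
Homoserine is present, so GorX is active.
Cu²⁺ is absent, so FenV is inactive.
Xylulose is absent, so VelX is active.
Norleucine is present, so QuvS is active.
No repressor is bound and GixU and GorX and VelX and QuvS are active, so *temP* is transcribed.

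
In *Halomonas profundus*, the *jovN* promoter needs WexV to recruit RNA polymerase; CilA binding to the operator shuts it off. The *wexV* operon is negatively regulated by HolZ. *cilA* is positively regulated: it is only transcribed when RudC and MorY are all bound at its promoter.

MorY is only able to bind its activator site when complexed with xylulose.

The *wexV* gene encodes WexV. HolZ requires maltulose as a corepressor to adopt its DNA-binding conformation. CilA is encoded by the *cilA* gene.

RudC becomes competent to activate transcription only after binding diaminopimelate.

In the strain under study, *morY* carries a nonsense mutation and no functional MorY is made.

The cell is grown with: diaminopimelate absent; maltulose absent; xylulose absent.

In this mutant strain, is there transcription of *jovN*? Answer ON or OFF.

Diaminopimelate is absent, so RudC is inactive.
MorY is non-functional in this strain, so it has no effect.
Required activator RudC is absent, so *cilA* is not transcribed.
So CilA is not produced.
Maltulose is absent, so HolZ is inactive.
With no repressor bound, *wexV* is transcribed.
So WexV is produced and active.
No repressor is bound and WexV is active, so *jovN* is transcribed.

ON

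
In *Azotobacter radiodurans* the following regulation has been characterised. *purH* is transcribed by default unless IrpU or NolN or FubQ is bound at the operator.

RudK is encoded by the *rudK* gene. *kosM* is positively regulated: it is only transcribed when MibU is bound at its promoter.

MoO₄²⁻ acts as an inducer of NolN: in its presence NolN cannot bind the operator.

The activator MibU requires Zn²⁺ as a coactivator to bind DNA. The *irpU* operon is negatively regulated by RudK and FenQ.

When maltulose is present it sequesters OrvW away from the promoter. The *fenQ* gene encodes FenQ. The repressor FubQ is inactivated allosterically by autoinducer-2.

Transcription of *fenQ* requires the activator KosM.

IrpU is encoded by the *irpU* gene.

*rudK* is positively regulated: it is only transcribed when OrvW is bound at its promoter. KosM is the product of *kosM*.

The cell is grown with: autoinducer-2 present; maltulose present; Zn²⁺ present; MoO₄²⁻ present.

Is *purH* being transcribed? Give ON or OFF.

Maltulose is present, so OrvW is inactive.
Required activator OrvW is absent, so *rudK* is not transcribed.
So RudK is not produced.
Zn²⁺ is present, so MibU is active.
No repressor is bound and MibU is active, so *kosM* is transcribed.
So KosM is produced and active.
No repressor is bound and KosM is active, so *fenQ* is transcribed.
So FenQ is produced and active.
With repressor FenQ bound, *irpU* is not transcribed.
So IrpU is not produced.
MoO₄²⁻ is present, so NolN is inactive.
Autoinducer-2 is present, so FubQ is inactive.
With no repressor bound, *purH* is transcribed.

ON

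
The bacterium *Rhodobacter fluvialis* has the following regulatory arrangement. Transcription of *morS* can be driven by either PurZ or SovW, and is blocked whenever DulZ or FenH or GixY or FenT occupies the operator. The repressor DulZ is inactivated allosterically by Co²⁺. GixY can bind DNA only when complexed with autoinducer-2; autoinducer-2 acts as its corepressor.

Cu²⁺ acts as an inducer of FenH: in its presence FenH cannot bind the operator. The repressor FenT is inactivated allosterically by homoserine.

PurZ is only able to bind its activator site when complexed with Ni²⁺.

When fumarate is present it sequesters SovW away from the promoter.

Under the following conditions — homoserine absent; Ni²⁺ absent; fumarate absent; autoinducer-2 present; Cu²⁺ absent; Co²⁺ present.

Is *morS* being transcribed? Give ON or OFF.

Co²⁺ is present, so DulZ is inactive.
Ni²⁺ is absent, so PurZ is inactive.
Fumarate is absent, so SovW is active.
Cu²⁺ is absent, so FenH is active.
Autoinducer-2 is present, so GixY is active.
Homoserine is absent, so FenT is active.
With repressor FenH bound, *morS* is not transcribed.

OFF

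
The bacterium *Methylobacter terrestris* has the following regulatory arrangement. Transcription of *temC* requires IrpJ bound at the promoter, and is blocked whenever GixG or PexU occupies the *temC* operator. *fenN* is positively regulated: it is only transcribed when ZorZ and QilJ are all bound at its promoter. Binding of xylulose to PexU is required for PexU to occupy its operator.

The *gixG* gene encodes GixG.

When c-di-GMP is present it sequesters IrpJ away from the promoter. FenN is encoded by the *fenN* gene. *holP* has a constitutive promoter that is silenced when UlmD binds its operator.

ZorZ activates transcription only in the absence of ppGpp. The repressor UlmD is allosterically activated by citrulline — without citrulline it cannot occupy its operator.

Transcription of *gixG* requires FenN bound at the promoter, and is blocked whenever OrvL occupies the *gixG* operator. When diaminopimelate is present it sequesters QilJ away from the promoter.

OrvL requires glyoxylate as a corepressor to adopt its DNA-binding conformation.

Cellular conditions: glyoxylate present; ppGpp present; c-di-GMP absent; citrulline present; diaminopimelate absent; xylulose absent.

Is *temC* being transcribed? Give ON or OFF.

Glyoxylate is present, so OrvL is active.
ppGpp is present, so ZorZ is inactive.
Diaminopimelate is absent, so QilJ is active.
Required activator ZorZ is absent, so *fenN* is not transcribed.
So FenN is not produced.
With repressor OrvL bound, *gixG* is not transcribed.
So GixG is not produced.
c-di-GMP is absent, so IrpJ is active.
Xylulose is absent, so PexU is inactive.
No repressor is bound and IrpJ is active, so *temC* is transcribed.

ON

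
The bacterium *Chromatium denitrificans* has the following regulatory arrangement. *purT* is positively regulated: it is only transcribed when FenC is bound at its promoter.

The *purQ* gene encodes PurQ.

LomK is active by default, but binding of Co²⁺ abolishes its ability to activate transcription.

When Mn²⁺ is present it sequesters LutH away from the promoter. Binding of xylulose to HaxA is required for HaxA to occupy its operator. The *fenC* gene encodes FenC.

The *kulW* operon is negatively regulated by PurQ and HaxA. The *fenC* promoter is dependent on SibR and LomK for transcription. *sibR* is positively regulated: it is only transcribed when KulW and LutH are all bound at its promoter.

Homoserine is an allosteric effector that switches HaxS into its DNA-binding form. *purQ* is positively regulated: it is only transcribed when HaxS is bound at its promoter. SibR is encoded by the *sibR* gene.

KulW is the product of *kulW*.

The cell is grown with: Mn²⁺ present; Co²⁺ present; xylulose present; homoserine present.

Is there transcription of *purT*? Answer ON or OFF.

Homoserine is present, so HaxS is active.
No repressor is bound and HaxS is active, so *purQ* is transcribed.
So PurQ is produced and active.
Xylulose is present, so HaxA is active.
With repressor PurQ bound, *kulW* is not transcribed.
So KulW is not produced.
Mn²⁺ is present, so LutH is inactive.
Required activator KulW is absent, so *sibR* is not transcribed.
So SibR is not produced.
Co²⁺ is present, so LomK is inactive.
Required activator SibR is absent, so *fenC* is not transcribed.
So FenC is not produced.
Required activator FenC is absent, so *purT* is not transcribed.

OFF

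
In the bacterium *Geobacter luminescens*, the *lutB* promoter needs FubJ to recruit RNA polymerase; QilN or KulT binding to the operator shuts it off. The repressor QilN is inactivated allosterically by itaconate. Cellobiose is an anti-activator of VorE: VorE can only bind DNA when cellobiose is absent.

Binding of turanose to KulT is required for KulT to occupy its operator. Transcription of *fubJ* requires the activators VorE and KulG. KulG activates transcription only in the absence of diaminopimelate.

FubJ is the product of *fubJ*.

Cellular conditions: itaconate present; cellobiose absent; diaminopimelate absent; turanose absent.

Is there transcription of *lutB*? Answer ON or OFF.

Cellobiose is absent, so VorE is active.
Diaminopimelate is absent, so KulG is active.
No repressor is bound and VorE and KulG are active, so *fubJ* is transcribed.
So FubJ is produced and active.
Itaconate is present, so QilN is inactive.
Turanose is absent, so KulT is inactive.
No repressor is bound and FubJ is active, so *lutB* is transcribed.

ON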